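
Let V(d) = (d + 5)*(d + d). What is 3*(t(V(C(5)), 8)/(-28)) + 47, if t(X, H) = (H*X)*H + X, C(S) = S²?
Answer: -72796/7 ≈ -10399.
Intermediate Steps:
V(d) = 2*d*(5 + d) (V(d) = (5 + d)*(2*d) = 2*d*(5 + d))
t(X, H) = X + X*H² (t(X, H) = X*H² + X = X + X*H²)
3*(t(V(C(5)), 8)/(-28)) + 47 = 3*(((2*5²*(5 + 5²))*(1 + 8²))/(-28)) + 47 = 3*(((2*25*(5 + 25))*(1 + 64))*(-1/28)) + 47 = 3*(((2*25*30)*65)*(-1/28)) + 47 = 3*((1500*65)*(-1/28)) + 47 = 3*(97500*(-1/28)) + 47 = 3*(-24375/7) + 47 = -73125/7 + 47 = -72796/7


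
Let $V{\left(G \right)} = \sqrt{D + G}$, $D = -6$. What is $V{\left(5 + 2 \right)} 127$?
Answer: $127$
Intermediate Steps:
$V{\left(G \right)} = \sqrt{-6 + G}$
$V{\left(5 + 2 \right)} 127 = \sqrt{-6 + \left(5 + 2\right)} 127 = \sqrt{-6 + 7} \cdot 127 = \sqrt{1} \cdot 127 = 1 \cdot 127 = 127$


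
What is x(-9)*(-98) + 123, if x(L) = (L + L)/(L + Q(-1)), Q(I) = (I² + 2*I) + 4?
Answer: -171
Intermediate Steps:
Q(I) = 4 + I² + 2*I
x(L) = 2*L/(3 + L) (x(L) = (L + L)/(L + (4 + (-1)² + 2*(-1))) = (2*L)/(L + (4 + 1 - 2)) = (2*L)/(L + 3) = (2*L)/(3 + L) = 2*L/(3 + L))
x(-9)*(-98) + 123 = (2*(-9)/(3 - 9))*(-98) + 123 = (2*(-9)/(-6))*(-98) + 123 = (2*(-9)*(-⅙))*(-98) + 123 = 3*(-98) + 123 = -294 + 123 = -171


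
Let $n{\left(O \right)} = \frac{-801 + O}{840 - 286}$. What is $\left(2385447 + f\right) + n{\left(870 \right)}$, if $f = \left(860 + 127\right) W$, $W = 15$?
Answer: $\frac{1329739677}{554} \approx 2.4003 \cdot 10^{6}$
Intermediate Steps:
$n{\left(O \right)} = - \frac{801}{554} + \frac{O}{554}$ ($n{\left(O \right)} = \frac{-801 + O}{554} = \left(-801 + O\right) \frac{1}{554} = - \frac{801}{554} + \frac{O}{554}$)
$f = 14805$ ($f = \left(860 + 127\right) 15 = 987 \cdot 15 = 14805$)
$\left(2385447 + f\right) + n{\left(870 \right)} = \left(2385447 + 14805\right) + \left(- \frac{801}{554} + \frac{1}{554} \cdot 870\right) = 2400252 + \left(- \frac{801}{554} + \frac{435}{277}\right) = 2400252 + \frac{69}{554} = \frac{1329739677}{554}$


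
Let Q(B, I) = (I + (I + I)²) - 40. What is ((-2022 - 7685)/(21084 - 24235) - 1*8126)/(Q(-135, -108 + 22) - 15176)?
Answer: -25595319/45002582 ≈ -0.56875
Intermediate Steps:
Q(B, I) = -40 + I + 4*I² (Q(B, I) = (I + (2*I)²) - 40 = (I + 4*I²) - 40 = -40 + I + 4*I²)
((-2022 - 7685)/(21084 - 24235) - 1*8126)/(Q(-135, -108 + 22) - 15176) = ((-2022 - 7685)/(21084 - 24235) - 1*8126)/((-40 + (-108 + 22) + 4*(-108 + 22)²) - 15176) = (-9707/(-3151) - 8126)/((-40 - 86 + 4*(-86)²) - 15176) = (-9707*(-1/3151) - 8126)/((-40 - 86 + 4*7396) - 15176) = (9707/3151 - 8126)/((-40 - 86 + 29584) - 15176) = -25595319/(3151*(29458 - 15176)) = -25595319/3151/14282 = -25595319/3151*1/14282 = -25595319/45002582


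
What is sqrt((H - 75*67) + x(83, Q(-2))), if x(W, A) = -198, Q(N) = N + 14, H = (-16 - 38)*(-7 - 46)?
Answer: I*sqrt(2361) ≈ 48.59*I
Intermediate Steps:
H = 2862 (H = -54*(-53) = 2862)
Q(N) = 14 + N
sqrt((H - 75*67) + x(83, Q(-2))) = sqrt((2862 - 75*67) - 198) = sqrt((2862 - 5025) - 198) = sqrt(-2163 - 198) = sqrt(-2361) = I*sqrt(2361)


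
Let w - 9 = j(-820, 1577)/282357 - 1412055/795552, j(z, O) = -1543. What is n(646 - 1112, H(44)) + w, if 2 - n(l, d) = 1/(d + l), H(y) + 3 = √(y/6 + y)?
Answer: 65076747771971705/7056891026667936 + √462/659729 ≈ 9.2218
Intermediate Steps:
H(y) = -3 + √42*√y/6 (H(y) = -3 + √(y/6 + y) = -3 + √(7*y/6) = -3 + √42*√y/6)
n(l, d) = 2 - 1/(d + l)
w = 540578644735/74876558688 (w = 9 + (-1543/282357 - 1412055/795552) = 9 + (-1543*1/282357 - 1412055*1/795552) = 9 + (-1543/282357 - 470685/265184) = 9 - 133310383457/74876558688 = 540578644735/74876558688 ≈ 7.2196)
n(646 - 1112, H(44)) + w = (-1 + 2*(-3 + √42*√44/6) + 2*(646 - 1112))/((-3 + √42*√44/6) + (646 - 1112)) + 540578644735/74876558688 = (-1 + 2*(-3 + √42*(2*√11)/6) + 2*(-466))/((-3 + √42*(2*√11)/6) - 466) + 540578644735/74876558688 = (-1 + 2*(-3 + √462/3) - 932)/((-3 + √462/3) - 466) + 540578644735/74876558688 = (-1 + (-6 + 2*√462/3) - 932)/(-469 + √462/3) + 540578644735/74876558688 = (-939 + 2*√462/3)/(-469 + √462/3) + 540578644735/74876558688 = 540578644735/74876558688 + (-939 + 2*√462/3)/(-469 + √462/3)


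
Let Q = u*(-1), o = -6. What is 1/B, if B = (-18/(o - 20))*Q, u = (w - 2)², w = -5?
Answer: -13/441 ≈ -0.029478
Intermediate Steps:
u = 49 (u = (-5 - 2)² = (-7)² = 49)
Q = -49 (Q = 49*(-1) = -49)
B = -441/13 (B = -18/(-6 - 20)*(-49) = -18/(-26)*(-49) = -18*(-1/26)*(-49) = (9/13)*(-49) = -441/13 ≈ -33.923)
1/B = 1/(-441/13) = -13/441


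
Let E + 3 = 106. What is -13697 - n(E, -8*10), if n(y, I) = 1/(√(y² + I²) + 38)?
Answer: -213193767/15565 - √17009/15565 ≈ -13697.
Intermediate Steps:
E = 103 (E = -3 + 106 = 103)
n(y, I) = 1/(38 + √(I² + y²)) (n(y, I) = 1/(√(I² + y²) + 38) = 1/(38 + √(I² + y²)))
-13697 - n(E, -8*10) = -13697 - 1/(38 + √((-8*10)² + 103²)) = -13697 - 1/(38 + √((-80)² + 10609)) = -13697 - 1/(38 + √(6400 + 10609)) = -13697 - 1/(38 + √17009)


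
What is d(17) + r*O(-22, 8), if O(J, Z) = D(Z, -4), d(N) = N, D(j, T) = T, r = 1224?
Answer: -4879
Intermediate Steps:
O(J, Z) = -4
d(17) + r*O(-22, 8) = 17 + 1224*(-4) = 17 - 4896 = -4879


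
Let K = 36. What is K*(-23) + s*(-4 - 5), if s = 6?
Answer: -882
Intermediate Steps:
K*(-23) + s*(-4 - 5) = 36*(-23) + 6*(-4 - 5) = -828 + 6*(-9) = -828 - 54 = -882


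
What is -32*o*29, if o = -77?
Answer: 71456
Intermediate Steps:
-32*o*29 = -32*(-77)*29 = 2464*29 = 71456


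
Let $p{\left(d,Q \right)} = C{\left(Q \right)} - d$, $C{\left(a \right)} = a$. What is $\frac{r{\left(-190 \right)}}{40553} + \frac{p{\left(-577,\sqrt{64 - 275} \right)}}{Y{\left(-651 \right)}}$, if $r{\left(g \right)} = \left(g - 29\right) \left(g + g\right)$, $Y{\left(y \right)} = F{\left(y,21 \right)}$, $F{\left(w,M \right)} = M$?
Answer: $\frac{25146701}{851613} + \frac{i \sqrt{211}}{21} \approx 29.528 + 0.69171 i$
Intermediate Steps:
$Y{\left(y \right)} = 21$
$r{\left(g \right)} = 2 g \left(-29 + g\right)$ ($r{\left(g \right)} = \left(-29 + g\right) 2 g = 2 g \left(-29 + g\right)$)
$p{\left(d,Q \right)} = Q - d$
$\frac{r{\left(-190 \right)}}{40553} + \frac{p{\left(-577,\sqrt{64 - 275} \right)}}{Y{\left(-651 \right)}} = \frac{2 \left(-190\right) \left(-29 - 190\right)}{40553} + \frac{\sqrt{64 - 275} - -577}{21} = 2 \left(-190\right) \left(-219\right) \frac{1}{40553} + \left(\sqrt{-211} + 577\right) \frac{1}{21} = 83220 \cdot \frac{1}{40553} + \left(i \sqrt{211} + 577\right) \frac{1}{21} = \frac{83220}{40553} + \left(577 + i \sqrt{211}\right) \frac{1}{21} = \frac{83220}{40553} + \left(\frac{577}{21} + \frac{i \sqrt{211}}{21}\right) = \frac{25146701}{851613} + \frac{i \sqrt{211}}{21}$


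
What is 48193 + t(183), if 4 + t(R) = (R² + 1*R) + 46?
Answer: 81907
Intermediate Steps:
t(R) = 42 + R + R² (t(R) = -4 + ((R² + 1*R) + 46) = -4 + ((R² + R) + 46) = -4 + ((R + R²) + 46) = -4 + (46 + R + R²) = 42 + R + R²)
48193 + t(183) = 48193 + (42 + 183 + 183²) = 48193 + (42 + 183 + 33489) = 48193 + 33714 = 81907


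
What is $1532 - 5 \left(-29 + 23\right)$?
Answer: $1562$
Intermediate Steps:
$1532 - 5 \left(-29 + 23\right) = 1532 - -30 = 1532 + 30 = 1562$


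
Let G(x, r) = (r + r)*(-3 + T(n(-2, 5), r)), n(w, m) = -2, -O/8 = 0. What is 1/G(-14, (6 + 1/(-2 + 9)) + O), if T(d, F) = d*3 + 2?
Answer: -1/86 ≈ -0.011628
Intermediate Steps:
O = 0 (O = -8*0 = 0)
T(d, F) = 2 + 3*d (T(d, F) = 3*d + 2 = 2 + 3*d)
G(x, r) = -14*r (G(x, r) = (r + r)*(-3 + (2 + 3*(-2))) = (2*r)*(-3 + (2 - 6)) = (2*r)*(-3 - 4) = (2*r)*(-7) = -14*r)
1/G(-14, (6 + 1/(-2 + 9)) + O) = 1/(-14*((6 + 1/(-2 + 9)) + 0)) = 1/(-14*((6 + 1/7) + 0)) = 1/(-14*((6 + ⅐) + 0)) = 1/(-14*(43/7 + 0)) = 1/(-14*43/7) = 1/(-86) = -1/86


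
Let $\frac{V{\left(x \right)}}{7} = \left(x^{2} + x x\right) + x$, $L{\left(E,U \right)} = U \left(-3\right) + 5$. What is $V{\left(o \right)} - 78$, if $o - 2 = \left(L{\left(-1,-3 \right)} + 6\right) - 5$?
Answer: $4087$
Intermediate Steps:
$L{\left(E,U \right)} = 5 - 3 U$ ($L{\left(E,U \right)} = - 3 U + 5 = 5 - 3 U$)
$o = 17$ ($o = 2 + \left(\left(\left(5 - -9\right) + 6\right) - 5\right) = 2 + \left(\left(\left(5 + 9\right) + 6\right) - 5\right) = 2 + \left(\left(14 + 6\right) - 5\right) = 2 + \left(20 - 5\right) = 2 + 15 = 17$)
$V{\left(x \right)} = 7 x + 14 x^{2}$ ($V{\left(x \right)} = 7 \left(\left(x^{2} + x x\right) + x\right) = 7 \left(\left(x^{2} + x^{2}\right) + x\right) = 7 \left(2 x^{2} + x\right) = 7 \left(x + 2 x^{2}\right) = 7 x + 14 x^{2}$)
$V{\left(o \right)} - 78 = 7 \cdot 17 \left(1 + 2 \cdot 17\right) - 78 = 7 \cdot 17 \left(1 + 34\right) - 78 = 7 \cdot 17 \cdot 35 - 78 = 4165 - 78 = 4087$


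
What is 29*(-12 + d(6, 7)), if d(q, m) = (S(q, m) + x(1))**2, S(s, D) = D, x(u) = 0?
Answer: 1073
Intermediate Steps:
d(q, m) = m**2 (d(q, m) = (m + 0)**2 = m**2)
29*(-12 + d(6, 7)) = 29*(-12 + 7**2) = 29*(-12 + 49) = 29*37 = 1073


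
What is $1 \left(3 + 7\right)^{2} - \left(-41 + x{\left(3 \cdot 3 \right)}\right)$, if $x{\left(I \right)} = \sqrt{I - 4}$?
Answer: $141 - \sqrt{5} \approx 138.76$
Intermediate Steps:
$x{\left(I \right)} = \sqrt{-4 + I}$
$1 \left(3 + 7\right)^{2} - \left(-41 + x{\left(3 \cdot 3 \right)}\right) = 1 \left(3 + 7\right)^{2} + \left(41 - \sqrt{-4 + 3 \cdot 3}\right) = 1 \cdot 10^{2} + \left(41 - \sqrt{-4 + 9}\right) = 1 \cdot 100 + \left(41 - \sqrt{5}\right) = 100 + \left(41 - \sqrt{5}\right) = 141 - \sqrt{5}$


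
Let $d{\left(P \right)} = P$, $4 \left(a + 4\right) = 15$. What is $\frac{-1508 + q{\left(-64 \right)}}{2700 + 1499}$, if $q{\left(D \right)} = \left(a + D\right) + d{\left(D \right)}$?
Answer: $- \frac{385}{988} \approx -0.38968$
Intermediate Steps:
$a = - \frac{1}{4}$ ($a = -4 + \frac{1}{4} \cdot 15 = -4 + \frac{15}{4} = - \frac{1}{4} \approx -0.25$)
$q{\left(D \right)} = - \frac{1}{4} + 2 D$ ($q{\left(D \right)} = \left(- \frac{1}{4} + D\right) + D = - \frac{1}{4} + 2 D$)
$\frac{-1508 + q{\left(-64 \right)}}{2700 + 1499} = \frac{-1508 + \left(- \frac{1}{4} + 2 \left(-64\right)\right)}{2700 + 1499} = \frac{-1508 - \frac{513}{4}}{4199} = \left(-1508 - \frac{513}{4}\right) \frac{1}{4199} = \left(- \frac{6545}{4}\right) \frac{1}{4199} = - \frac{385}{988}$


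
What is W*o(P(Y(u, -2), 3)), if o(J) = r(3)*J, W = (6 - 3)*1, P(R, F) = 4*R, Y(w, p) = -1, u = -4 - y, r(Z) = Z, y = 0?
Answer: -36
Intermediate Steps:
u = -4 (u = -4 - 1*0 = -4 + 0 = -4)
W = 3 (W = 3*1 = 3)
o(J) = 3*J
W*o(P(Y(u, -2), 3)) = 3*(3*(4*(-1))) = 3*(3*(-4)) = 3*(-12) = -36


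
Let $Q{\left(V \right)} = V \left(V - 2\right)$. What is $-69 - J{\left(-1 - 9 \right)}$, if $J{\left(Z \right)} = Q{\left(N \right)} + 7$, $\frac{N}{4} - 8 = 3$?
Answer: $-1924$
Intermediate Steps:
$N = 44$ ($N = 32 + 4 \cdot 3 = 32 + 12 = 44$)
$Q{\left(V \right)} = V \left(-2 + V\right)$
$J{\left(Z \right)} = 1855$ ($J{\left(Z \right)} = 44 \left(-2 + 44\right) + 7 = 44 \cdot 42 + 7 = 1848 + 7 = 1855$)
$-69 - J{\left(-1 - 9 \right)} = -69 - 1855 = -1924$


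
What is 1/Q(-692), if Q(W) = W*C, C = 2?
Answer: -1/1384 ≈ -0.00072254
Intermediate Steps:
Q(W) = 2*W (Q(W) = W*2 = 2*W)
1/Q(-692) = 1/(2*(-692)) = 1/(-1384) = -1/1384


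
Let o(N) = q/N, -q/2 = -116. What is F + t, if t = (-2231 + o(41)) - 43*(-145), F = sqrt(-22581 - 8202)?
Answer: 164396/41 + I*sqrt(30783) ≈ 4009.7 + 175.45*I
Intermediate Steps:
q = 232 (q = -2*(-116) = 232)
F = I*sqrt(30783) (F = sqrt(-30783) = I*sqrt(30783) ≈ 175.45*I)
o(N) = 232/N
t = 164396/41 (t = (-2231 + 232/41) - 43*(-145) = (-2231 + 232*(1/41)) + 6235 = (-2231 + 232/41) + 6235 = -91239/41 + 6235 = 164396/41 ≈ 4009.7)
F + t = I*sqrt(30783) + 164396/41 = 164396/41 + I*sqrt(30783)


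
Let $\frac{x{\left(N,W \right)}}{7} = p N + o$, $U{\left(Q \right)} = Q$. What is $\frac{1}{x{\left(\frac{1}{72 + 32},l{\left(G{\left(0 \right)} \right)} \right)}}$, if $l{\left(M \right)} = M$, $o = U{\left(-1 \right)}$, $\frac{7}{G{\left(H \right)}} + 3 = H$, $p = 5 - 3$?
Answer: $- \frac{52}{357} \approx -0.14566$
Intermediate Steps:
$p = 2$ ($p = 5 - 3 = 2$)
$G{\left(H \right)} = \frac{7}{-3 + H}$
$o = -1$
$x{\left(N,W \right)} = -7 + 14 N$ ($x{\left(N,W \right)} = 7 \left(2 N - 1\right) = 7 \left(-1 + 2 N\right) = -7 + 14 N$)
$\frac{1}{x{\left(\frac{1}{72 + 32},l{\left(G{\left(0 \right)} \right)} \right)}} = \frac{1}{-7 + \frac{14}{72 + 32}} = \frac{1}{-7 + \frac{14}{104}} = \frac{1}{-7 + 14 \cdot \frac{1}{104}} = \frac{1}{-7 + \frac{7}{52}} = \frac{1}{- \frac{357}{52}} = - \frac{52}{357}$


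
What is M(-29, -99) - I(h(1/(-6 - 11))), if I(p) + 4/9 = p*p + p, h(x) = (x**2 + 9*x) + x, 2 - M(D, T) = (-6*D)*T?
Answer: 12950614696/751689 ≈ 17229.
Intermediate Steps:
M(D, T) = 2 + 6*D*T (M(D, T) = 2 - (-6*D)*T = 2 - (-6)*D*T = 2 + 6*D*T)
h(x) = x**2 + 10*x
I(p) = -4/9 + p + p**2 (I(p) = -4/9 + (p*p + p) = -4/9 + (p**2 + p) = -4/9 + (p + p**2) = -4/9 + p + p**2)
M(-29, -99) - I(h(1/(-6 - 11))) = (2 + 6*(-29)*(-99)) - (-4/9 + (10 + 1/(-6 - 11))/(-6 - 11) + ((10 + 1/(-6 - 11))/(-6 - 11))**2) = (2 + 17226) - (-4/9 + (10 + 1/(-17))/(-17) + ((10 + 1/(-17))/(-17))**2) = 17228 - (-4/9 - (10 - 1/17)/17 + (-(10 - 1/17)/17)**2) = 17228 - (-4/9 - 1/17*169/17 + (-1/17*169/17)**2) = 17228 - (-4/9 - 169/289 + (-169/289)**2) = 17228 - (-4/9 - 169/289 + 28561/83521) = 17228 - 1*(-516604/751689) = 17228 + 516604/751689 = 12950614696/751689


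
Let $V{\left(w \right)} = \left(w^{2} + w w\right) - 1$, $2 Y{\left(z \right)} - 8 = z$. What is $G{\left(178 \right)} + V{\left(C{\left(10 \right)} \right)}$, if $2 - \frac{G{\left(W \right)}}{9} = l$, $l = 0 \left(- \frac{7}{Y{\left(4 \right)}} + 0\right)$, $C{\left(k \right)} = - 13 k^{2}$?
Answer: $3380017$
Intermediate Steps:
$Y{\left(z \right)} = 4 + \frac{z}{2}$
$l = 0$ ($l = 0 \left(- \frac{7}{4 + \frac{1}{2} \cdot 4} + 0\right) = 0 \left(- \frac{7}{4 + 2} + 0\right) = 0 \left(- \frac{7}{6} + 0\right) = 0 \left(- \frac{7}{6}\right) = 0$)
$G{\left(W \right)} = 18$ ($G{\left(W \right)} = 18 - 0 = 18 + 0 = 18$)
$V{\left(w \right)} = -1 + 2 w^{2}$ ($V{\left(w \right)} = \left(w^{2} + w^{2}\right) - 1 = 2 w^{2} - 1 = -1 + 2 w^{2}$)
$G{\left(178 \right)} + V{\left(C{\left(10 \right)} \right)} = 18 - \left(1 - 2 \left(- 13 \cdot 10^{2}\right)^{2}\right) = 18 - \left(1 - 2 \left(\left(-13\right) 100\right)^{2}\right) = 18 - \left(1 - 2 \left(-1300\right)^{2}\right) = 18 + \left(-1 + 2 \cdot 1690000\right) = 18 + \left(-1 + 3380000\right) = 18 + 3379999 = 3380017$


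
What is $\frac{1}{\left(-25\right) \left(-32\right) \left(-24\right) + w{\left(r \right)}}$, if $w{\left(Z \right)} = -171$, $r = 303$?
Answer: $- \frac{1}{19371} \approx -5.1624 \cdot 10^{-5}$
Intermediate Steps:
$\frac{1}{\left(-25\right) \left(-32\right) \left(-24\right) + w{\left(r \right)}} = \frac{1}{\left(-25\right) \left(-32\right) \left(-24\right) - 171} = \frac{1}{800 \left(-24\right) - 171} = \frac{1}{-19200 - 171} = \frac{1}{-19371} = - \frac{1}{19371}$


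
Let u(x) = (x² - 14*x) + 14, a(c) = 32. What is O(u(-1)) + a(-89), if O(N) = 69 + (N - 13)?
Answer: 117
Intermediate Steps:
u(x) = 14 + x² - 14*x
O(N) = 56 + N (O(N) = 69 + (-13 + N) = 56 + N)
O(u(-1)) + a(-89) = (56 + (14 + (-1)² - 14*(-1))) + 32 = (56 + (14 + 1 + 14)) + 32 = (56 + 29) + 32 = 85 + 32 = 117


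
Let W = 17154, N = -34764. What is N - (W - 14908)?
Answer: -37010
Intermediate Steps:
N - (W - 14908) = -34764 - (17154 - 14908) = -34764 - 1*2246 = -34764 - 2246 = -37010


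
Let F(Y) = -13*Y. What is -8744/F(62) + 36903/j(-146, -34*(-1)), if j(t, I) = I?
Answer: 15020557/13702 ≈ 1096.2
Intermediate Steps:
-8744/F(62) + 36903/j(-146, -34*(-1)) = -8744/((-13*62)) + 36903/((-34*(-1))) = -8744/(-806) + 36903/34 = -8744*(-1/806) + 36903*(1/34) = 4372/403 + 36903/34 = 15020557/13702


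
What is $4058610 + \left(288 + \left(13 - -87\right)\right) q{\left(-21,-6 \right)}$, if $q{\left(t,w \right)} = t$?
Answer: $4050462$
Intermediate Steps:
$4058610 + \left(288 + \left(13 - -87\right)\right) q{\left(-21,-6 \right)} = 4058610 + \left(288 + \left(13 - -87\right)\right) \left(-21\right) = 4058610 + \left(288 + \left(13 + 87\right)\right) \left(-21\right) = 4058610 + \left(288 + 100\right) \left(-21\right) = 4058610 + 388 \left(-21\right) = 4058610 - 8148 = 4050462$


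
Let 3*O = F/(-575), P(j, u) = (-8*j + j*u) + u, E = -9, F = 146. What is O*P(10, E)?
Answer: 26134/1725 ≈ 15.150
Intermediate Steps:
P(j, u) = u - 8*j + j*u
O = -146/1725 (O = (146/(-575))/3 = (146*(-1/575))/3 = (⅓)*(-146/575) = -146/1725 ≈ -0.084638)
O*P(10, E) = -146*(-9 - 8*10 + 10*(-9))/1725 = -146*(-9 - 80 - 90)/1725 = -146/1725*(-179) = 26134/1725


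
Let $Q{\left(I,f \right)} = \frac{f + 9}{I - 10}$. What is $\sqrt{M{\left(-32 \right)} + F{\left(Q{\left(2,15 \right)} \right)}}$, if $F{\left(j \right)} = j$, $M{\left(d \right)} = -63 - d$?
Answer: $i \sqrt{34} \approx 5.8309 i$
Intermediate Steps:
$Q{\left(I,f \right)} = \frac{9 + f}{-10 + I}$
$\sqrt{M{\left(-32 \right)} + F{\left(Q{\left(2,15 \right)} \right)}} = \sqrt{\left(-63 - -32\right) + \frac{9 + 15}{-10 + 2}} = \sqrt{\left(-63 + 32\right) + \frac{1}{-8} \cdot 24} = \sqrt{-31 - 3} = \sqrt{-34} = i \sqrt{34}$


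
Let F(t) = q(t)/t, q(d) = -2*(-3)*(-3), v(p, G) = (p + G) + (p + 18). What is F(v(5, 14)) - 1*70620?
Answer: -494343/7 ≈ -70620.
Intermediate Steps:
v(p, G) = 18 + G + 2*p (v(p, G) = (G + p) + (18 + p) = 18 + G + 2*p)
q(d) = -18 (q(d) = 6*(-3) = -18)
F(t) = -18/t
F(v(5, 14)) - 1*70620 = -18/(18 + 14 + 2*5) - 1*70620 = -18/(18 + 14 + 10) - 70620 = -18/42 - 70620 = -18*1/42 - 70620 = -3/7 - 70620 = -494343/7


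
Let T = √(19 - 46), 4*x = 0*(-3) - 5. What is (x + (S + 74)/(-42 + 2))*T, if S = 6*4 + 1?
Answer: -447*I*√3/40 ≈ -19.356*I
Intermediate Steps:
S = 25 (S = 24 + 1 = 25)
x = -5/4 (x = (0*(-3) - 5)/4 = (0 - 5)/4 = (¼)*(-5) = -5/4 ≈ -1.2500)
T = 3*I*√3 (T = √(-27) = 3*I*√3 ≈ 5.1962*I)
(x + (S + 74)/(-42 + 2))*T = (-5/4 + (25 + 74)/(-42 + 2))*(3*I*√3) = (-5/4 + 99/(-40))*(3*I*√3) = (-5/4 + 99*(-1/40))*(3*I*√3) = (-5/4 - 99/40)*(3*I*√3) = -447*I*√3/40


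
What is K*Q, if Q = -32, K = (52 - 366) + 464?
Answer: -4800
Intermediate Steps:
K = 150 (K = -314 + 464 = 150)
K*Q = 150*(-32) = -4800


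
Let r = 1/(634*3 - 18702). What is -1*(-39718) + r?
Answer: 667262399/16800 ≈ 39718.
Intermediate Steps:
r = -1/16800 (r = 1/(1902 - 18702) = 1/(-16800) = -1/16800 ≈ -5.9524e-5)
-1*(-39718) + r = -1*(-39718) - 1/16800 = 39718 - 1/16800 = 667262399/16800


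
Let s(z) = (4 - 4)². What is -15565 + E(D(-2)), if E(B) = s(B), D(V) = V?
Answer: -15565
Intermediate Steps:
s(z) = 0 (s(z) = 0² = 0)
E(B) = 0
-15565 + E(D(-2)) = -15565 + 0 = -15565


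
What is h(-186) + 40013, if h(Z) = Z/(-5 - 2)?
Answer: 280277/7 ≈ 40040.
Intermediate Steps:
h(Z) = -Z/7 (h(Z) = Z/(-7) = Z*(-⅐) = -Z/7)
h(-186) + 40013 = -⅐*(-186) + 40013 = 186/7 + 40013 = 280277/7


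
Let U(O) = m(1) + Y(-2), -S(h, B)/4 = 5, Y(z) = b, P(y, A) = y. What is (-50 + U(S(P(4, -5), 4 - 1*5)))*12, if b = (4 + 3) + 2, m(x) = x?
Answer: -480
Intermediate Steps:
b = 9 (b = 7 + 2 = 9)
Y(z) = 9
S(h, B) = -20 (S(h, B) = -4*5 = -20)
U(O) = 10 (U(O) = 1 + 9 = 10)
(-50 + U(S(P(4, -5), 4 - 1*5)))*12 = (-50 + 10)*12 = -40*12 = -480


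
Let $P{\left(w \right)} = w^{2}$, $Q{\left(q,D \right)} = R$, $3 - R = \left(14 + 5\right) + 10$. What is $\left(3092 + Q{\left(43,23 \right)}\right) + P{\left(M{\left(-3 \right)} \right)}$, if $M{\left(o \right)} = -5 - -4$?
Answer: $3067$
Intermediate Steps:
$R = -26$ ($R = 3 - \left(\left(14 + 5\right) + 10\right) = 3 - \left(19 + 10\right) = 3 - 29 = -26$)
$Q{\left(q,D \right)} = -26$
$M{\left(o \right)} = -1$ ($M{\left(o \right)} = -5 + 4 = -1$)
$\left(3092 + Q{\left(43,23 \right)}\right) + P{\left(M{\left(-3 \right)} \right)} = \left(3092 - 26\right) + \left(-1\right)^{2} = 3066 + 1 = 3067$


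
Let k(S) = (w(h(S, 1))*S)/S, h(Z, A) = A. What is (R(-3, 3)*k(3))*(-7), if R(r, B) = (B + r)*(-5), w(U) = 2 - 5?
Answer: 0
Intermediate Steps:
w(U) = -3
R(r, B) = -5*B - 5*r
k(S) = -3 (k(S) = (-3*S)/S = -3)
(R(-3, 3)*k(3))*(-7) = ((-5*3 - 5*(-3))*(-3))*(-7) = ((-15 + 15)*(-3))*(-7) = (0*(-3))*(-7) = 0*(-7) = 0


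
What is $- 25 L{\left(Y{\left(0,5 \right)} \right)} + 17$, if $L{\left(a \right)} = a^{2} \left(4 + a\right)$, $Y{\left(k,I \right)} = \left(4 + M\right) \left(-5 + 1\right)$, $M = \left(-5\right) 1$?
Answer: $-3183$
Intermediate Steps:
$M = -5$
$Y{\left(k,I \right)} = 4$ ($Y{\left(k,I \right)} = \left(4 - 5\right) \left(-5 + 1\right) = \left(-1\right) \left(-4\right) = 4$)
$- 25 L{\left(Y{\left(0,5 \right)} \right)} + 17 = - 25 \cdot 4^{2} \left(4 + 4\right) + 17 = - 25 \cdot 16 \cdot 8 + 17 = \left(-25\right) 128 + 17 = -3200 + 17 = -3183$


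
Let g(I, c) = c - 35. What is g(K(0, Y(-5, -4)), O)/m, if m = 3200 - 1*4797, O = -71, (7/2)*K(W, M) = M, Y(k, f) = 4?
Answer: 106/1597 ≈ 0.066374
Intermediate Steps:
K(W, M) = 2*M/7
m = -1597 (m = 3200 - 4797 = -1597)
g(I, c) = -35 + c
g(K(0, Y(-5, -4)), O)/m = (-35 - 71)/(-1597) = -106*(-1/1597) = 106/1597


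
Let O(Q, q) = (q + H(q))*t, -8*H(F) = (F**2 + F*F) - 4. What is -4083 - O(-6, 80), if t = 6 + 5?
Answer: 25263/2 ≈ 12632.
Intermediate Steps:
H(F) = 1/2 - F**2/4 (H(F) = -((F**2 + F*F) - 4)/8 = -((F**2 + F**2) - 4)/8 = -(2*F**2 - 4)/8 = -(-4 + 2*F**2)/8 = 1/2 - F**2/4)
t = 11
O(Q, q) = 11/2 + 11*q - 11*q**2/4 (O(Q, q) = (q + (1/2 - q**2/4))*11 = (1/2 + q - q**2/4)*11 = 11/2 + 11*q - 11*q**2/4)
-4083 - O(-6, 80) = -4083 - (11/2 + 11*80 - 11/4*80**2) = -4083 - (11/2 + 880 - 11/4*6400) = -4083 - (11/2 + 880 - 17600) = -4083 - 1*(-33429/2) = -4083 + 33429/2 = 25263/2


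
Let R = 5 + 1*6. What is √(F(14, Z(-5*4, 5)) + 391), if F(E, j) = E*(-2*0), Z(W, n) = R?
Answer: √391 ≈ 19.774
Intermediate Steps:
R = 11 (R = 5 + 6 = 11)
Z(W, n) = 11
F(E, j) = 0 (F(E, j) = E*0 = 0)
√(F(14, Z(-5*4, 5)) + 391) = √(0 + 391) = √391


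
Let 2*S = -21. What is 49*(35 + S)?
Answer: 2401/2 ≈ 1200.5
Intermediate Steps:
S = -21/2 (S = (½)*(-21) = -21/2 ≈ -10.500)
49*(35 + S) = 49*(35 - 21/2) = 49*(49/2) = 2401/2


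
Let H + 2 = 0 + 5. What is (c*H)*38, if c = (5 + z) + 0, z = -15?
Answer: -1140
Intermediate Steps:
c = -10 (c = (5 - 15) + 0 = -10 + 0 = -10)
H = 3 (H = -2 + (0 + 5) = -2 + 5 = 3)
(c*H)*38 = -10*3*38 = -30*38 = -1140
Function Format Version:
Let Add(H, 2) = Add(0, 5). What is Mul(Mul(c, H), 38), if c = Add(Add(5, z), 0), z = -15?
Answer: -1140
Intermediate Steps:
c = -10 (c = Add(Add(5, -15), 0) = Add(-10, 0) = -10)
H = 3 (H = Add(-2, Add(0, 5)) = Add(-2, 5) = 3)
Mul(Mul(c, H), 38) = Mul(Mul(-10, 3), 38) = Mul(-30, 38) = -1140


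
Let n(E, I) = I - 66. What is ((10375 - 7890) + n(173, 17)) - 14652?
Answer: -12216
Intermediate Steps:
n(E, I) = -66 + I
((10375 - 7890) + n(173, 17)) - 14652 = ((10375 - 7890) + (-66 + 17)) - 14652 = (2485 - 49) - 14652 = 2436 - 14652 = -12216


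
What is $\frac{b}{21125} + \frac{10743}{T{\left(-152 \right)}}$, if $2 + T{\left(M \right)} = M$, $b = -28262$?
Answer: $- \frac{17792171}{250250} \approx -71.098$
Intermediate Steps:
$T{\left(M \right)} = -2 + M$
$\frac{b}{21125} + \frac{10743}{T{\left(-152 \right)}} = - \frac{28262}{21125} + \frac{10743}{-2 - 152} = \left(-28262\right) \frac{1}{21125} + \frac{10743}{-154} = - \frac{2174}{1625} + 10743 \left(- \frac{1}{154}\right) = - \frac{2174}{1625} - \frac{10743}{154} = - \frac{17792171}{250250}$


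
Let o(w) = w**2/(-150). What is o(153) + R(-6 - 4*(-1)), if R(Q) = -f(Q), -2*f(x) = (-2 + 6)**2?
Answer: -7403/50 ≈ -148.06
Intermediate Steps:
f(x) = -8 (f(x) = -(-2 + 6)**2/2 = -1/2*4**2 = -1/2*16 = -8)
R(Q) = 8 (R(Q) = -1*(-8) = 8)
o(w) = -w**2/150
o(153) + R(-6 - 4*(-1)) = -1/150*153**2 + 8 = -1/150*23409 + 8 = -7803/50 + 8 = -7403/50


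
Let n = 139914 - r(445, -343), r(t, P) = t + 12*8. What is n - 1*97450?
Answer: 41923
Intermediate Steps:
r(t, P) = 96 + t (r(t, P) = t + 96 = 96 + t)
n = 139373 (n = 139914 - (96 + 445) = 139914 - 1*541 = 139914 - 541 = 139373)
n - 1*97450 = 139373 - 1*97450 = 139373 - 97450 = 41923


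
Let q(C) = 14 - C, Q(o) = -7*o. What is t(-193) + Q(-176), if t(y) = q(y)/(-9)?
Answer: 1209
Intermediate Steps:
t(y) = -14/9 + y/9 (t(y) = (14 - y)/(-9) = (14 - y)*(-⅑) = -14/9 + y/9)
t(-193) + Q(-176) = (-14/9 + (⅑)*(-193)) - 7*(-176) = (-14/9 - 193/9) + 1232 = -23 + 1232 = 1209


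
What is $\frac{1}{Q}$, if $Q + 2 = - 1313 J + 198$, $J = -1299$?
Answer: $\frac{1}{1705783} \approx 5.8624 \cdot 10^{-7}$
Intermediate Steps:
$Q = 1705783$ ($Q = -2 + \left(\left(-1313\right) \left(-1299\right) + 198\right) = -2 + \left(1705587 + 198\right) = -2 + 1705785 = 1705783$)
$\frac{1}{Q} = \frac{1}{1705783}$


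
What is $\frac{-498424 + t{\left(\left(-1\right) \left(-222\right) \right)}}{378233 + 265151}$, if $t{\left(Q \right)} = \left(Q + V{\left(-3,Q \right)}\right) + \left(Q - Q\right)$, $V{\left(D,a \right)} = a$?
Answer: $- \frac{17785}{22978} \approx -0.774$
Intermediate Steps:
$t{\left(Q \right)} = 2 Q$ ($t{\left(Q \right)} = \left(Q + Q\right) + \left(Q - Q\right) = 2 Q + 0 = 2 Q$)
$\frac{-498424 + t{\left(\left(-1\right) \left(-222\right) \right)}}{378233 + 265151} = \frac{-498424 + 2 \left(\left(-1\right) \left(-222\right)\right)}{378233 + 265151} = \frac{-498424 + 2 \cdot 222}{643384} = \left(-498424 + 444\right) \frac{1}{643384} = \left(-497980\right) \frac{1}{643384} = - \frac{17785}{22978}$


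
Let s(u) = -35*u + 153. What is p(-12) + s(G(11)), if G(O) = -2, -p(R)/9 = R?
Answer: 331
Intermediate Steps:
p(R) = -9*R
s(u) = 153 - 35*u
p(-12) + s(G(11)) = -9*(-12) + (153 - 35*(-2)) = 108 + (153 + 70) = 108 + 223 = 331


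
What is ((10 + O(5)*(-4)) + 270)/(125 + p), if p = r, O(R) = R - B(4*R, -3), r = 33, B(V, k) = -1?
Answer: 128/79 ≈ 1.6203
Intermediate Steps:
O(R) = 1 + R (O(R) = R - 1*(-1) = R + 1 = 1 + R)
p = 33
((10 + O(5)*(-4)) + 270)/(125 + p) = ((10 + (1 + 5)*(-4)) + 270)/(125 + 33) = ((10 + 6*(-4)) + 270)/158 = ((10 - 24) + 270)*(1/158) = (-14 + 270)*(1/158) = 256*(1/158) = 128/79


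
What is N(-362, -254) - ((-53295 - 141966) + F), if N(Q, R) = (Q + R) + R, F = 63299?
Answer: 131092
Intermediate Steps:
N(Q, R) = Q + 2*R
N(-362, -254) - ((-53295 - 141966) + F) = (-362 + 2*(-254)) - ((-53295 - 141966) + 63299) = (-362 - 508) - (-195261 + 63299) = -870 - 1*(-131962) = -870 + 131962 = 131092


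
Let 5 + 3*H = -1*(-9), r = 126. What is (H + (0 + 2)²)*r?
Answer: 672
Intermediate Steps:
H = 4/3 (H = -5/3 + (-1*(-9))/3 = -5/3 + (⅓)*9 = -5/3 + 3 = 4/3 ≈ 1.3333)
(H + (0 + 2)²)*r = (4/3 + (0 + 2)²)*126 = (4/3 + 2²)*126 = (4/3 + 4)*126 = (16/3)*126 = 672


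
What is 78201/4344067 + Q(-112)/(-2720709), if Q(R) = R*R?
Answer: 158270188061/11818942183503 ≈ 0.013391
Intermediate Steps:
Q(R) = R²
78201/4344067 + Q(-112)/(-2720709) = 78201/4344067 + (-112)²/(-2720709) = 78201*(1/4344067) + 12544*(-1/2720709) = 78201/4344067 - 12544/2720709 = 158270188061/11818942183503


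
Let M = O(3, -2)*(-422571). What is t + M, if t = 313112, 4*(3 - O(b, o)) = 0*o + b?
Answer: -2550691/4 ≈ -6.3767e+5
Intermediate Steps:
O(b, o) = 3 - b/4 (O(b, o) = 3 - (0*o + b)/4 = 3 - (0 + b)/4 = 3 - b/4)
M = -3803139/4 (M = (3 - 1/4*3)*(-422571) = (3 - 3/4)*(-422571) = (9/4)*(-422571) = -3803139/4 ≈ -9.5079e+5)
t + M = 313112 - 3803139/4 = -2550691/4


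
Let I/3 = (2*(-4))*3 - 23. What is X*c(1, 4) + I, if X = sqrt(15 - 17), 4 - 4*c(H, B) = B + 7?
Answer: -141 - 7*I*sqrt(2)/4 ≈ -141.0 - 2.4749*I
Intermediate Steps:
c(H, B) = -3/4 - B/4 (c(H, B) = 1 - (B + 7)/4 = 1 - (7 + B)/4 = 1 + (-7/4 - B/4) = -3/4 - B/4)
I = -141 (I = 3*((2*(-4))*3 - 23) = 3*(-8*3 - 23) = 3*(-24 - 23) = 3*(-47) = -141)
X = I*sqrt(2) (X = sqrt(-2) = I*sqrt(2) ≈ 1.4142*I)
X*c(1, 4) + I = (I*sqrt(2))*(-3/4 - 1/4*4) - 141 = (I*sqrt(2))*(-3/4 - 1) - 141 = (I*sqrt(2))*(-7/4) - 141 = -7*I*sqrt(2)/4 - 141 = -141 - 7*I*sqrt(2)/4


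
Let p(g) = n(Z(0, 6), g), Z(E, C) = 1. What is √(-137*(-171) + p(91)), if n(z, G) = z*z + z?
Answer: √23429 ≈ 153.07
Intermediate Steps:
n(z, G) = z + z² (n(z, G) = z² + z = z + z²)
p(g) = 2 (p(g) = 1*(1 + 1) = 1*2 = 2)
√(-137*(-171) + p(91)) = √(-137*(-171) + 2) = √(23427 + 2) = √23429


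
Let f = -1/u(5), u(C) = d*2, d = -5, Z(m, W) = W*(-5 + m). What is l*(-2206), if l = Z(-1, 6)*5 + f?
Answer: 1984297/5 ≈ 3.9686e+5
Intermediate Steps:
u(C) = -10 (u(C) = -5*2 = -10)
f = ⅒ (f = -1/(-10) = -1*(-⅒) = ⅒ ≈ 0.10000)
l = -1799/10 (l = (6*(-5 - 1))*5 + ⅒ = (6*(-6))*5 + ⅒ = -36*5 + ⅒ = -180 + ⅒ = -1799/10 ≈ -179.90)
l*(-2206) = -1799/10*(-2206) = 1984297/5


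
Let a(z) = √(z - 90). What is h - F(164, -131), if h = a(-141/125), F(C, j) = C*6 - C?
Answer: -820 + I*√56955/25 ≈ -820.0 + 9.5461*I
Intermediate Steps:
F(C, j) = 5*C (F(C, j) = 6*C - C = 5*C)
a(z) = √(-90 + z)
h = I*√56955/25 (h = √(-90 - 141/125) = √(-11391/125) = I*√56955/25 ≈ 9.5461*I)
h - F(164, -131) = I*√56955/25 - 5*164 = I*√56955/25 - 1*820 = I*√56955/25 - 820 = -820 + I*√56955/25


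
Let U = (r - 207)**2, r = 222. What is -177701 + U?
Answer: -177476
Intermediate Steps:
U = 225 (U = (222 - 207)**2 = 15**2 = 225)
-177701 + U = -177701 + 225 = -177476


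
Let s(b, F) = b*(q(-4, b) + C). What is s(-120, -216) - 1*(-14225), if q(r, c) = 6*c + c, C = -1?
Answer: 115145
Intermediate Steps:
q(r, c) = 7*c
s(b, F) = b*(-1 + 7*b) (s(b, F) = b*(7*b - 1) = b*(-1 + 7*b))
s(-120, -216) - 1*(-14225) = -120*(-1 + 7*(-120)) - 1*(-14225) = -120*(-1 - 840) + 14225 = -120*(-841) + 14225 = 100920 + 14225 = 115145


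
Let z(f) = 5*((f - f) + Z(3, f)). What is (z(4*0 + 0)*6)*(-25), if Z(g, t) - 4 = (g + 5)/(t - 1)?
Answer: 3000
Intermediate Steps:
Z(g, t) = 4 + (5 + g)/(-1 + t) (Z(g, t) = 4 + (g + 5)/(t - 1) = 4 + (5 + g)/(-1 + t))
z(f) = 5*(4 + 4*f)/(-1 + f) (z(f) = 5*((f - f) + (1 + 3 + 4*f)/(-1 + f)) = 5*(0 + (4 + 4*f)/(-1 + f)) = 5*((4 + 4*f)/(-1 + f)) = 5*(4 + 4*f)/(-1 + f))
(z(4*0 + 0)*6)*(-25) = ((20*(1 + (4*0 + 0))/(-1 + (4*0 + 0)))*6)*(-25) = ((20*(1 + (0 + 0))/(-1 + (0 + 0)))*6)*(-25) = ((20*(1 + 0)/(-1 + 0))*6)*(-25) = ((20*1/(-1))*6)*(-25) = ((20*(-1)*1)*6)*(-25) = -20*6*(-25) = -120*(-25) = 3000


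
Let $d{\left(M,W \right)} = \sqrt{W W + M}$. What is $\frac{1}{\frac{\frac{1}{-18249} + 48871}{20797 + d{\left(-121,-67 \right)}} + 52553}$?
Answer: $\frac{7569933635341487832807}{397840511151983053265398057} + \frac{65101254706488 \sqrt{273}}{397840511151983053265398057} \approx 1.9028 \cdot 10^{-5}$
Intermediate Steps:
$d{\left(M,W \right)} = \sqrt{M + W^{2}}$ ($d{\left(M,W \right)} = \sqrt{W^{2} + M} = \sqrt{M + W^{2}}$)
$\frac{1}{\frac{\frac{1}{-18249} + 48871}{20797 + d{\left(-121,-67 \right)}} + 52553} = \frac{1}{\frac{\frac{1}{-18249} + 48871}{20797 + \sqrt{-121 + \left(-67\right)^{2}}} + 52553} = \frac{1}{\frac{- \frac{1}{18249} + 48871}{20797 + \sqrt{-121 + 4489}} + 52553} = \frac{1}{\frac{891846878}{18249 \left(20797 + \sqrt{4368}\right)} + 52553} = \frac{1}{\frac{891846878}{18249 \left(20797 + 4 \sqrt{273}\right)} + 52553} = \frac{1}{52553 + \frac{891846878}{18249 \left(20797 + 4 \sqrt{273}\right)}}$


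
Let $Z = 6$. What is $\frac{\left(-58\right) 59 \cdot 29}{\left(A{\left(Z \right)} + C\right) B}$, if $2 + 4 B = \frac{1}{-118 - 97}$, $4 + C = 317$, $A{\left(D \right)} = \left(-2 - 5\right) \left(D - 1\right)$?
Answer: $\frac{42672340}{59909} \approx 712.29$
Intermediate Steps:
$A{\left(D \right)} = 7 - 7 D$ ($A{\left(D \right)} = - 7 \left(-1 + D\right) = 7 - 7 D$)
$C = 313$ ($C = -4 + 317 = 313$)
$B = - \frac{431}{860}$ ($B = - \frac{1}{2} + \frac{1}{4 \left(-118 - 97\right)} = - \frac{1}{2} + \frac{1}{4 \left(-215\right)} = - \frac{1}{2} + \frac{1}{4} \left(- \frac{1}{215}\right) = - \frac{1}{2} - \frac{1}{860} = - \frac{431}{860} \approx -0.50116$)
$\frac{\left(-58\right) 59 \cdot 29}{\left(A{\left(Z \right)} + C\right) B} = \frac{\left(-58\right) 59 \cdot 29}{\left(\left(7 - 42\right) + 313\right) \left(- \frac{431}{860}\right)} = \frac{\left(-3422\right) 29}{\left(\left(7 - 42\right) + 313\right) \left(- \frac{431}{860}\right)} = - \frac{99238}{\left(-35 + 313\right) \left(- \frac{431}{860}\right)} = - \frac{99238}{278 \left(- \frac{431}{860}\right)} = - \frac{99238}{- \frac{59909}{430}} = \left(-99238\right) \left(- \frac{430}{59909}\right) = \frac{42672340}{59909}$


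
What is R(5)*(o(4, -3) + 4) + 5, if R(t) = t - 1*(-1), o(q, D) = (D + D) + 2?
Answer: 5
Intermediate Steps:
o(q, D) = 2 + 2*D (o(q, D) = 2*D + 2 = 2 + 2*D)
R(t) = 1 + t (R(t) = t + 1 = 1 + t)
R(5)*(o(4, -3) + 4) + 5 = (1 + 5)*((2 + 2*(-3)) + 4) + 5 = 6*((2 - 6) + 4) + 5 = 6*(-4 + 4) + 5 = 6*0 + 5 = 0 + 5 = 5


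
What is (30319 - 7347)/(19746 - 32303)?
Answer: -22972/12557 ≈ -1.8294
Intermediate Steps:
(30319 - 7347)/(19746 - 32303) = 22972/(-12557) = 22972*(-1/12557) = -22972/12557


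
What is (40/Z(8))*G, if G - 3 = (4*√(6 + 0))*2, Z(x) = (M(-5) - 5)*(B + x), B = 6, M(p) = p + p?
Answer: -4/7 - 32*√6/21 ≈ -4.3040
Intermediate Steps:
M(p) = 2*p
Z(x) = -90 - 15*x (Z(x) = (2*(-5) - 5)*(6 + x) = (-10 - 5)*(6 + x) = -15*(6 + x) = -90 - 15*x)
G = 3 + 8*√6 (G = 3 + (4*√(6 + 0))*2 = 3 + (4*√6)*2 = 3 + 8*√6 ≈ 22.596)
(40/Z(8))*G = (40/(-90 - 15*8))*(3 + 8*√6) = (40/(-90 - 120))*(3 + 8*√6) = (40/(-210))*(3 + 8*√6) = (40*(-1/210))*(3 + 8*√6) = -4*(3 + 8*√6)/21 = -4/7 - 32*√6/21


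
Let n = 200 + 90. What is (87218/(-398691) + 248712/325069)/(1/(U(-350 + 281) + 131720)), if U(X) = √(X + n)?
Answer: 9326746506374000/129602084679 + 70807367950*√221/129602084679 ≈ 71973.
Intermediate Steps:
n = 290
U(X) = √(290 + X) (U(X) = √(X + 290) = √(290 + X))
(87218/(-398691) + 248712/325069)/(1/(U(-350 + 281) + 131720)) = (87218/(-398691) + 248712/325069)/(1/(√(290 + (-350 + 281)) + 131720)) = (87218*(-1/398691) + 248712*(1/325069))/(1/(√(290 - 69) + 131720)) = (-87218/398691 + 248712/325069)/(1/(√221 + 131720)) = 70807367950/(129602084679*(1/(131720 + √221))) = 70807367950*(131720 + √221)/129602084679 = 9326746506374000/129602084679 + 70807367950*√221/129602084679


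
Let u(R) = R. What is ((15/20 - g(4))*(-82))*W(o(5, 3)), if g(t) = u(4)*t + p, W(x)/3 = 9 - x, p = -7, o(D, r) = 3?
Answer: 12177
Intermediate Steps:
W(x) = 27 - 3*x (W(x) = 3*(9 - x) = 27 - 3*x)
g(t) = -7 + 4*t (g(t) = 4*t - 7 = -7 + 4*t)
((15/20 - g(4))*(-82))*W(o(5, 3)) = ((15/20 - (-7 + 4*4))*(-82))*(27 - 3*3) = ((15*(1/20) - (-7 + 16))*(-82))*(27 - 9) = ((¾ - 1*9)*(-82))*18 = ((¾ - 9)*(-82))*18 = -33/4*(-82)*18 = (1353/2)*18 = 12177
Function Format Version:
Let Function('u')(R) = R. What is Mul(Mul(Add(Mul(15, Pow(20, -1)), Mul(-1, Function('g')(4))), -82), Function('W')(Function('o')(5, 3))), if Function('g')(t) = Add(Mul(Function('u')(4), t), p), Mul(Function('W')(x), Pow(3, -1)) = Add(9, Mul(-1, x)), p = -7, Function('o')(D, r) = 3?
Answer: 12177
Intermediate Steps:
Function('W')(x) = Add(27, Mul(-3, x)) (Function('W')(x) = Mul(3, Add(9, Mul(-1, x))) = Add(27, Mul(-3, x)))
Function('g')(t) = Add(-7, Mul(4, t)) (Function('g')(t) = Add(Mul(4, t), -7) = Add(-7, Mul(4, t)))
Mul(Mul(Add(Mul(15, Pow(20, -1)), Mul(-1, Function('g')(4))), -82), Function('W')(Function('o')(5, 3))) = Mul(Mul(Add(Mul(15, Pow(20, -1)), Mul(-1, Add(-7, Mul(4, 4)))), -82), Add(27, Mul(-3, 3))) = Mul(Mul(Add(Mul(15, Rational(1, 20)), Mul(-1, Add(-7, 16))), -82), Add(27, -9)) = Mul(Mul(Add(Rational(3, 4), Mul(-1, 9)), -82), 18) = Mul(Mul(Add(Rational(3, 4), -9), -82), 18) = Mul(Mul(Rational(-33, 4), -82), 18) = Mul(Rational(1353, 2), 18) = 12177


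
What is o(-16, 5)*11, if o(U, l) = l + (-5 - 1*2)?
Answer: -22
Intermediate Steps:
o(U, l) = -7 + l (o(U, l) = l + (-5 - 2) = l - 7 = -7 + l)
o(-16, 5)*11 = (-7 + 5)*11 = -2*11 = -22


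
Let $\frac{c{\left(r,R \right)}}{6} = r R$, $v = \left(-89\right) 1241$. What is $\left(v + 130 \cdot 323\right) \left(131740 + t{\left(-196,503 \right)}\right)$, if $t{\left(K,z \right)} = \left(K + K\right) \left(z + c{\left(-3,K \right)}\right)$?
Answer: $99156837108$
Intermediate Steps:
$v = -110449$
$c{\left(r,R \right)} = 6 R r$ ($c{\left(r,R \right)} = 6 r R = 6 R r$)
$t{\left(K,z \right)} = 2 K \left(z - 18 K\right)$ ($t{\left(K,z \right)} = \left(K + K\right) \left(z + 6 K \left(-3\right)\right) = 2 K \left(z - 18 K\right)$)
$\left(v + 130 \cdot 323\right) \left(131740 + t{\left(-196,503 \right)}\right) = \left(-110449 + 130 \cdot 323\right) \left(131740 + 2 \left(-196\right) \left(503 - -3528\right)\right) = \left(-110449 + 41990\right) \left(131740 + 2 \left(-196\right) \left(503 + 3528\right)\right) = - 68459 \left(131740 + 2 \left(-196\right) 4031\right) = - 68459 \left(131740 - 1580152\right) = \left(-68459\right) \left(-1448412\right) = 99156837108$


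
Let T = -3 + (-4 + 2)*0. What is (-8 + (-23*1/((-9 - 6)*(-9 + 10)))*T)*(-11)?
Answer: 693/5 ≈ 138.60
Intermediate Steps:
T = -3 (T = -3 - 2*0 = -3 + 0 = -3)
(-8 + (-23*1/((-9 - 6)*(-9 + 10)))*T)*(-11) = (-8 - 23*1/((-9 - 6)*(-9 + 10))*(-3))*(-11) = (-8 - 23/(1*(-15))*(-3))*(-11) = (-8 - 23/(-15)*(-3))*(-11) = (-8 - 23*(-1/15)*(-3))*(-11) = (-8 + (23/15)*(-3))*(-11) = (-8 - 23/5)*(-11) = -63/5*(-11) = 693/5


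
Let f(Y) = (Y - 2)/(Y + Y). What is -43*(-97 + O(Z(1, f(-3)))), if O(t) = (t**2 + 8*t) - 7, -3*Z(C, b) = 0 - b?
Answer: 1416893/324 ≈ 4373.1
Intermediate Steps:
f(Y) = (-2 + Y)/(2*Y) (f(Y) = (-2 + Y)/((2*Y)) = (-2 + Y)*(1/(2*Y)) = (-2 + Y)/(2*Y))
Z(C, b) = b/3 (Z(C, b) = -(0 - b)/3 = -(-1)*b/3 = b/3)
O(t) = -7 + t**2 + 8*t
-43*(-97 + O(Z(1, f(-3)))) = -43*(-97 + (-7 + (((1/2)*(-2 - 3)/(-3))/3)**2 + 8*(((1/2)*(-2 - 3)/(-3))/3))) = -43*(-97 + (-7 + (((1/2)*(-1/3)*(-5))/3)**2 + 8*(((1/2)*(-1/3)*(-5))/3))) = -43*(-97 + (-7 + ((1/3)*(5/6))**2 + 8*((1/3)*(5/6)))) = -43*(-97 + (-7 + (5/18)**2 + 8*(5/18))) = -43*(-97 + (-7 + 25/324 + 20/9)) = -43*(-97 - 1523/324) = -43*(-32951/324) = 1416893/324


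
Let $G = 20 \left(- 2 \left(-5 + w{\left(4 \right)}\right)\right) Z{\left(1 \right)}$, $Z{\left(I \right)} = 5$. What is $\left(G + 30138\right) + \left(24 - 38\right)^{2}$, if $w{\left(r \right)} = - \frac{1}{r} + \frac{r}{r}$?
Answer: $31184$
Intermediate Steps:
$w{\left(r \right)} = 1 - \frac{1}{r}$ ($w{\left(r \right)} = - \frac{1}{r} + 1 = 1 - \frac{1}{r}$)
$G = 850$ ($G = 20 \left(- 2 \left(-5 + \frac{-1 + 4}{4}\right)\right) 5 = 20 \left(- 2 \left(-5 + \frac{1}{4} \cdot 3\right)\right) 5 = 20 \left(- 2 \left(-5 + \frac{3}{4}\right)\right) 5 = 20 \left(\left(-2\right) \left(- \frac{17}{4}\right)\right) 5 = 20 \cdot \frac{17}{2} \cdot 5 = 170 \cdot 5 = 850$)
$\left(G + 30138\right) + \left(24 - 38\right)^{2} = \left(850 + 30138\right) + \left(24 - 38\right)^{2} = 30988 + \left(-14\right)^{2} = 30988 + 196 = 31184$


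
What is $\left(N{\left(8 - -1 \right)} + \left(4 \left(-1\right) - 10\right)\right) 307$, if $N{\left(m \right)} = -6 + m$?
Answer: $-3377$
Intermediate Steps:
$\left(N{\left(8 - -1 \right)} + \left(4 \left(-1\right) - 10\right)\right) 307 = \left(\left(-6 + \left(8 - -1\right)\right) + \left(4 \left(-1\right) - 10\right)\right) 307 = \left(\left(-6 + \left(8 + 1\right)\right) - 14\right) 307 = \left(\left(-6 + 9\right) - 14\right) 307 = \left(3 - 14\right) 307 = \left(-11\right) 307 = -3377$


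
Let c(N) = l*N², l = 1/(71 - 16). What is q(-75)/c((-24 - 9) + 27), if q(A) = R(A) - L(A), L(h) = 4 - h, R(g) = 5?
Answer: -2035/18 ≈ -113.06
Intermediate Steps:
l = 1/55 ≈ 0.018182
q(A) = 1 + A (q(A) = 5 - (4 - A) = 5 + (-4 + A) = 1 + A)
c(N) = N²/55
q(-75)/c((-24 - 9) + 27) = (1 - 75)/((((-24 - 9) + 27)²/55)) = -74*55/(-33 + 27)² = -74/((1/55)*(-6)²) = -74/((1/55)*36) = -74/36/55 = -74*55/36 = -2035/18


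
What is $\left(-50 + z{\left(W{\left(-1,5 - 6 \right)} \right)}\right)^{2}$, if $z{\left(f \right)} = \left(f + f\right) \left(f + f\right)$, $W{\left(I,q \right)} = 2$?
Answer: $1156$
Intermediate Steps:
$z{\left(f \right)} = 4 f^{2}$ ($z{\left(f \right)} = 2 f 2 f = 4 f^{2}$)
$\left(-50 + z{\left(W{\left(-1,5 - 6 \right)} \right)}\right)^{2} = \left(-50 + 4 \cdot 2^{2}\right)^{2} = \left(-50 + 4 \cdot 4\right)^{2} = \left(-50 + 16\right)^{2} = \left(-34\right)^{2} = 1156$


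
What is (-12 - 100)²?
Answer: 12544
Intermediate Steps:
(-12 - 100)² = (-112)² = 12544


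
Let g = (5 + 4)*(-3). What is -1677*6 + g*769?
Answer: -30825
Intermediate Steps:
g = -27 (g = 9*(-3) = -27)
-1677*6 + g*769 = -1677*6 - 27*769 = -10062 - 20763 = -30825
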